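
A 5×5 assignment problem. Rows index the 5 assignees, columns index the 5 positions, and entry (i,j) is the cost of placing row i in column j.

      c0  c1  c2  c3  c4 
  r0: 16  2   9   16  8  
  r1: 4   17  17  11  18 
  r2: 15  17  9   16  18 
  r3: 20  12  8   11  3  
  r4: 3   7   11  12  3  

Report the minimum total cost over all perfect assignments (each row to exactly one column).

Minimum assignment cost: 28

optimal assignment: row0→col1 (cost 2), row1→col3 (cost 11), row2→col2 (cost 9), row3→col4 (cost 3), row4→col0 (cost 3)
total = 2 + 11 + 9 + 3 + 3 = 28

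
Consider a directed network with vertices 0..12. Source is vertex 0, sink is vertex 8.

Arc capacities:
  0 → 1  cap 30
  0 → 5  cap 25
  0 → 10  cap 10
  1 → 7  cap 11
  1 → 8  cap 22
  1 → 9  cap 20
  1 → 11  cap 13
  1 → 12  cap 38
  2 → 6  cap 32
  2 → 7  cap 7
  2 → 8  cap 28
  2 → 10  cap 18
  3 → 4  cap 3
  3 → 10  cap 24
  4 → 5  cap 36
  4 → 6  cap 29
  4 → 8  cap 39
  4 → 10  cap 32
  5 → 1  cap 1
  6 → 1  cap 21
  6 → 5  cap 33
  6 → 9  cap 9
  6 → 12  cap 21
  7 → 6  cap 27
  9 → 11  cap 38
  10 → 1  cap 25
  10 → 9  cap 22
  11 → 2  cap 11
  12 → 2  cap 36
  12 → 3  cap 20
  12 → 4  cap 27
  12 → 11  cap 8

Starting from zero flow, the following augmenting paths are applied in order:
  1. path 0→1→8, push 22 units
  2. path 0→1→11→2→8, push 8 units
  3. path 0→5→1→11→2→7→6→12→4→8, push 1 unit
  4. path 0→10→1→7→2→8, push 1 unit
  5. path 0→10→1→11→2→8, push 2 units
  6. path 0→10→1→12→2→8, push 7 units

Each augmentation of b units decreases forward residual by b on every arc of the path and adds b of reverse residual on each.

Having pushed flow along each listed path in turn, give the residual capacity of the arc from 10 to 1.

after path 1 (0→1→8, push 22): res(10,1)=25
after path 2 (0→1→11→2→8, push 8): res(10,1)=25
after path 3 (0→5→1→11→2→7→6→12→4→8, push 1): res(10,1)=25
after path 4 (0→10→1→7→2→8, push 1): res(10,1)=24
after path 5 (0→10→1→11→2→8, push 2): res(10,1)=22
after path 6 (0→10→1→12→2→8, push 7): res(10,1)=15

Residual capacity of (10,1): 15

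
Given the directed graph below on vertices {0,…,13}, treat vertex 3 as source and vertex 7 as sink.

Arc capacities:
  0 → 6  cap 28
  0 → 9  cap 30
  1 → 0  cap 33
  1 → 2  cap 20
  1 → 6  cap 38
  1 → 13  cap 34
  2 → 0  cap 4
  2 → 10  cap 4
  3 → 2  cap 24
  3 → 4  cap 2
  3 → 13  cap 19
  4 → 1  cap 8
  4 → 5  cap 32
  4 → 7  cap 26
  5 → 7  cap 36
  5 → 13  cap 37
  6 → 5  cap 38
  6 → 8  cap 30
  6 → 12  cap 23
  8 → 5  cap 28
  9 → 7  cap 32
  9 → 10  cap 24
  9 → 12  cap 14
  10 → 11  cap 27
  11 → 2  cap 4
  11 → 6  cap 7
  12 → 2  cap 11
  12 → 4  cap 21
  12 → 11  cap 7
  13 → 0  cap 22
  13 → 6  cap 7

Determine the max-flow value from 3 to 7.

augment #1: 3→4→7 bottleneck 2, total now 2
augment #2: 3→2→0→9→7 bottleneck 4, total now 6
augment #3: 3→13→0→9→7 bottleneck 19, total now 25
augment #4: 3→2→10→11→6→5→7 bottleneck 4, total now 29

Maximum flow value: 29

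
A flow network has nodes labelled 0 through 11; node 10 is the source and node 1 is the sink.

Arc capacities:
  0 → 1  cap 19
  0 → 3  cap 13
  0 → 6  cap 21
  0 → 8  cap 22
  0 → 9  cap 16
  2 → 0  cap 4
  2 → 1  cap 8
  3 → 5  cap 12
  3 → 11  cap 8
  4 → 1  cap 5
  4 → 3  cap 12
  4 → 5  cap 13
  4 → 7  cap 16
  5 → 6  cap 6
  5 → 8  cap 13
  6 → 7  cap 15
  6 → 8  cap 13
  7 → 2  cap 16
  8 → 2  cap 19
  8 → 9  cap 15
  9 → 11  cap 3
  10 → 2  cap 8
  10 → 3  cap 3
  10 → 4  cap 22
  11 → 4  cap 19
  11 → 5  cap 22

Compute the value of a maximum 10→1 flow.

augment #1: 10→2→1 bottleneck 8, total now 8
augment #2: 10→4→1 bottleneck 5, total now 13
augment #3: 10→4→7→2→0→1 bottleneck 4, total now 17

Maximum flow value: 17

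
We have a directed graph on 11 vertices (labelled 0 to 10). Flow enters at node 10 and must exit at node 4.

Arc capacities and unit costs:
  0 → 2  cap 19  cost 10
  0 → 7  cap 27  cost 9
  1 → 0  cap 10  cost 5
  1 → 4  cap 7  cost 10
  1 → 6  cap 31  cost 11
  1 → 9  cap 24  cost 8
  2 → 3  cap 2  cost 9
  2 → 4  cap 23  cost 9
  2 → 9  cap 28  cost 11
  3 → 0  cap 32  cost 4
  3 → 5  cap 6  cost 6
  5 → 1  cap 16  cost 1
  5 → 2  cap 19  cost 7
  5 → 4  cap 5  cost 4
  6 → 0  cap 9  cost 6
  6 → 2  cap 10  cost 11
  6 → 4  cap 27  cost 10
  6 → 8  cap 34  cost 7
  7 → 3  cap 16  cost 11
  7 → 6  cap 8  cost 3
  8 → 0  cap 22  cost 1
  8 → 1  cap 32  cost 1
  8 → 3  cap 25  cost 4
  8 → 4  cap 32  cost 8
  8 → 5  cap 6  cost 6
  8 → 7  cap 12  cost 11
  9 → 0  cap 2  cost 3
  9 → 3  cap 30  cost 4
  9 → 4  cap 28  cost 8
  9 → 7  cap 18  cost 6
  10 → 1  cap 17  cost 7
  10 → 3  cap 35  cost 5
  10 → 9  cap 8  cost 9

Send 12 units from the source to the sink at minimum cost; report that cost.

shortest-cost path #1: 10→3→5→4 push 5 @ unit cost 15 (adds 75)
shortest-cost path #2: 10→1→4 push 7 @ unit cost 17 (adds 119)
total cost = 194

Minimum cost for 12 units: 194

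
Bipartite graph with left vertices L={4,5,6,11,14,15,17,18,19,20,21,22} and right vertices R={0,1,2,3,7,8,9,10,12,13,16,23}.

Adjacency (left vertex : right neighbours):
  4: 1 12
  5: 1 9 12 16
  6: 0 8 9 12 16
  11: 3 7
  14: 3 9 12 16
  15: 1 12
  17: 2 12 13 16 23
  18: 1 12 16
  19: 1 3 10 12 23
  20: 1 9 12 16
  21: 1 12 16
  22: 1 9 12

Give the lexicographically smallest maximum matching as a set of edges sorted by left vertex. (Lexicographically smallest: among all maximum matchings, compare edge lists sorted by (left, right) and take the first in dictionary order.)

|M| = 9 (so the lex-smallest maximum matching has 9 edges)
process left vertices in ascending order; for each, take the smallest-labelled available neighbour that still permits 9 edges overall, or leave it unmatched if none does
lex-smallest matching: {4-1, 5-9, 6-0, 11-7, 14-3, 15-12, 17-2, 18-16, 19-10}

Lex-smallest maximum matching: {(4,1), (5,9), (6,0), (11,7), (14,3), (15,12), (17,2), (18,16), (19,10)}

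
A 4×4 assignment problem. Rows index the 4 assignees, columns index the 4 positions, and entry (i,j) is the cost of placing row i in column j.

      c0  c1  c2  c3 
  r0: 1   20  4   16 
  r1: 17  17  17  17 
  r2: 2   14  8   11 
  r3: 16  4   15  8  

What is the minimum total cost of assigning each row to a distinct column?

Minimum assignment cost: 27

optimal assignment: row0→col2 (cost 4), row1→col3 (cost 17), row2→col0 (cost 2), row3→col1 (cost 4)
total = 4 + 17 + 2 + 4 = 27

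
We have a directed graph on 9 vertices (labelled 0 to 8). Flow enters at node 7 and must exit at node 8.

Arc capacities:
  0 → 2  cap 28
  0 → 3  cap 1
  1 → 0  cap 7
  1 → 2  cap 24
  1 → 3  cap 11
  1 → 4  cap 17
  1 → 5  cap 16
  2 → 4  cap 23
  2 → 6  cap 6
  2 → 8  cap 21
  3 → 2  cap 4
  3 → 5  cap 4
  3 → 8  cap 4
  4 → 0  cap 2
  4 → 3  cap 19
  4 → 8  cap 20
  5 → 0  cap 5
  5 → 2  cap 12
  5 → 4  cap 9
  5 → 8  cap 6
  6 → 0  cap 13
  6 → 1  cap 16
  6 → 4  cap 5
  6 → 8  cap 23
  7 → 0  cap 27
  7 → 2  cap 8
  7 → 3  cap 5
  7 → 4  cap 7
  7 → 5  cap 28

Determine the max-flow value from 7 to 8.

Maximum flow value: 57

augment #1: 7→2→8 bottleneck 8, total now 8
augment #2: 7→3→8 bottleneck 4, total now 12
augment #3: 7→4→8 bottleneck 7, total now 19
augment #4: 7→5→8 bottleneck 6, total now 25
augment #5: 7→0→2→8 bottleneck 13, total now 38
augment #6: 7→5→4→8 bottleneck 9, total now 47
augment #7: 7→0→2→4→8 bottleneck 4, total now 51
augment #8: 7→0→2→6→8 bottleneck 6, total now 57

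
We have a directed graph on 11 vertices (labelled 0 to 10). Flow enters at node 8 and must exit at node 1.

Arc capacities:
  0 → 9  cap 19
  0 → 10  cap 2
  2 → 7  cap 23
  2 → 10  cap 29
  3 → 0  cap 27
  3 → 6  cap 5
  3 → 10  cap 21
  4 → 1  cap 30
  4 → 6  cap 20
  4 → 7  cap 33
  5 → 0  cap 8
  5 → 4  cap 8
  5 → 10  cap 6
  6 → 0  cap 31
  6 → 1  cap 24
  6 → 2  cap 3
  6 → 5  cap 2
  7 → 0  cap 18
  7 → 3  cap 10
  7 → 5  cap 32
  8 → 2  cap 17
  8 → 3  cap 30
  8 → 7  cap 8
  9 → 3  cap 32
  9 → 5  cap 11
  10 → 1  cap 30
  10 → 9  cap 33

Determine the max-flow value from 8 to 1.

augment #1: 8→2→10→1 bottleneck 17, total now 17
augment #2: 8→3→6→1 bottleneck 5, total now 22
augment #3: 8→3→10→1 bottleneck 13, total now 35
augment #4: 8→7→5→4→1 bottleneck 8, total now 43

Maximum flow value: 43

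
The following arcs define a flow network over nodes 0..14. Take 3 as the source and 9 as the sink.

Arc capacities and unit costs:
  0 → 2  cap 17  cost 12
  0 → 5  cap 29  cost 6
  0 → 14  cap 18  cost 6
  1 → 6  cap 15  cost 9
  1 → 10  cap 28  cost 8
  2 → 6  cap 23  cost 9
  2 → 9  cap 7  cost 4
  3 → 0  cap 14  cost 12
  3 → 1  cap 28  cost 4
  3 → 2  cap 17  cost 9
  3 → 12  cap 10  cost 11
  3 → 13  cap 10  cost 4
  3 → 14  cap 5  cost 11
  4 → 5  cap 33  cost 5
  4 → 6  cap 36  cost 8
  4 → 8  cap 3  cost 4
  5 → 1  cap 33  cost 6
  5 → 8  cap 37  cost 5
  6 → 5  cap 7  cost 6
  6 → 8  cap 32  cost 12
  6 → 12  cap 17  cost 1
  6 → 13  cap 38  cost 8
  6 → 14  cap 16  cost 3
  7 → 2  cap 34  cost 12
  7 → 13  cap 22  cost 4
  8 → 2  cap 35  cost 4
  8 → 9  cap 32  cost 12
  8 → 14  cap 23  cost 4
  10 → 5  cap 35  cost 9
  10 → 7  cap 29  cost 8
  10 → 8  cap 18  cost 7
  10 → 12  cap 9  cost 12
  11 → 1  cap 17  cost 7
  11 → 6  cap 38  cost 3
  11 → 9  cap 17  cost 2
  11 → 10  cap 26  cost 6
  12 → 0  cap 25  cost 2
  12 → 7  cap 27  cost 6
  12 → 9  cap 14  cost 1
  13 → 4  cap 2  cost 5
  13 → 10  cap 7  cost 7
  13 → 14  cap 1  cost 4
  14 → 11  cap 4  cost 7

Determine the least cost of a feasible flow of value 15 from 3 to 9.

Minimum cost for 15 units: 185

shortest-cost path #1: 3→12→9 push 10 @ unit cost 12 (adds 120)
shortest-cost path #2: 3→2→9 push 5 @ unit cost 13 (adds 65)
total cost = 185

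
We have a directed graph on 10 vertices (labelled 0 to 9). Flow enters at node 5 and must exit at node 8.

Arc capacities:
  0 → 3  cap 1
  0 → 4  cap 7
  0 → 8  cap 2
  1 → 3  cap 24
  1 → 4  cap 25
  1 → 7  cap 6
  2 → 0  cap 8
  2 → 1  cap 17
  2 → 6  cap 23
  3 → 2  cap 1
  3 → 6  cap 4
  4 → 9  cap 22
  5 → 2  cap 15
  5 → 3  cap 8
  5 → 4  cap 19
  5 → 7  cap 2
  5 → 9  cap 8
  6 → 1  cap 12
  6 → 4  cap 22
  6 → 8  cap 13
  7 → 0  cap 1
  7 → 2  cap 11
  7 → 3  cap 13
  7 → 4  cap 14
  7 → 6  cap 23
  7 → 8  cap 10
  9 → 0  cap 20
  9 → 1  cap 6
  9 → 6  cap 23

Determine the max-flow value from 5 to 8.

augment #1: 5→7→8 bottleneck 2, total now 2
augment #2: 5→2→0→8 bottleneck 2, total now 4
augment #3: 5→2→6→8 bottleneck 13, total now 17
augment #4: 5→9→1→7→8 bottleneck 6, total now 23

Maximum flow value: 23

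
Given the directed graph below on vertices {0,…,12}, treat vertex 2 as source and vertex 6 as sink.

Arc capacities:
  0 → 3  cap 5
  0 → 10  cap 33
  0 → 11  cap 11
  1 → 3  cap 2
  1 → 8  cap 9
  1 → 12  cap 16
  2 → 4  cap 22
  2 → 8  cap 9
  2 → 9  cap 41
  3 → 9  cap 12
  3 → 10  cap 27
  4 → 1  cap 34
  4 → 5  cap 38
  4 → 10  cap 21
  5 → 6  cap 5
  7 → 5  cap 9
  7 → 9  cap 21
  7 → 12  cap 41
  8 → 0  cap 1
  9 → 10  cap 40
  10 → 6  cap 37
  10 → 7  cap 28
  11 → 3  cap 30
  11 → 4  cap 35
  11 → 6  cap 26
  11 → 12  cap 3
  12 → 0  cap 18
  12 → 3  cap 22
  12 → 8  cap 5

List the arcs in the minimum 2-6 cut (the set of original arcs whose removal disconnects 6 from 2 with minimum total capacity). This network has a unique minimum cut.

Min-cut arcs: {(0,11), (5,6), (10,6)} (total capacity 53)

augment #1: 2→4→5→6 push 5
augment #2: 2→4→10→6 push 17
augment #3: 2→9→10→6 push 20
augment #4: 2→8→0→11→6 push 1
augment #5: 2→9→10→7→12→0→11→6 push 10
max flow = 53; residual-reachable set from 2 gives S-side
cut edges (S→T): {(0,11), (5,6), (10,6)} total cap 53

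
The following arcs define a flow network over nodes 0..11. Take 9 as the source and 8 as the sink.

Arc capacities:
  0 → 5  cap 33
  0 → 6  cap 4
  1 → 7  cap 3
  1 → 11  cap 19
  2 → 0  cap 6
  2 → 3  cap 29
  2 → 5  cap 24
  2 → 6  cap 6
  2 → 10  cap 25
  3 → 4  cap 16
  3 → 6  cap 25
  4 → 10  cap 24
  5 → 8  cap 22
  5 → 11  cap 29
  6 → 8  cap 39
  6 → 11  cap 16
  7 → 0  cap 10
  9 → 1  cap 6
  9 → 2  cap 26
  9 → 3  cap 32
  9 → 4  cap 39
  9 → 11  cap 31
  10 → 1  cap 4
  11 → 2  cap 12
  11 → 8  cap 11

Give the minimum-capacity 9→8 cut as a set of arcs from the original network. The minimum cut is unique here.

Min-cut arcs: {(0,6), (2,6), (3,6), (5,8), (11,8)} (total capacity 68)

augment #1: 9→11→8 push 11
augment #2: 9→2→5→8 push 22
augment #3: 9→2→6→8 push 4
augment #4: 9→3→6→8 push 25
augment #5: 9→11→2→6→8 push 2
augment #6: 9→1→7→0→6→8 push 3
augment #7: 9→11→2→0→6→8 push 1
max flow = 68; residual-reachable set from 9 gives S-side
cut edges (S→T): {(0,6), (2,6), (3,6), (5,8), (11,8)} total cap 68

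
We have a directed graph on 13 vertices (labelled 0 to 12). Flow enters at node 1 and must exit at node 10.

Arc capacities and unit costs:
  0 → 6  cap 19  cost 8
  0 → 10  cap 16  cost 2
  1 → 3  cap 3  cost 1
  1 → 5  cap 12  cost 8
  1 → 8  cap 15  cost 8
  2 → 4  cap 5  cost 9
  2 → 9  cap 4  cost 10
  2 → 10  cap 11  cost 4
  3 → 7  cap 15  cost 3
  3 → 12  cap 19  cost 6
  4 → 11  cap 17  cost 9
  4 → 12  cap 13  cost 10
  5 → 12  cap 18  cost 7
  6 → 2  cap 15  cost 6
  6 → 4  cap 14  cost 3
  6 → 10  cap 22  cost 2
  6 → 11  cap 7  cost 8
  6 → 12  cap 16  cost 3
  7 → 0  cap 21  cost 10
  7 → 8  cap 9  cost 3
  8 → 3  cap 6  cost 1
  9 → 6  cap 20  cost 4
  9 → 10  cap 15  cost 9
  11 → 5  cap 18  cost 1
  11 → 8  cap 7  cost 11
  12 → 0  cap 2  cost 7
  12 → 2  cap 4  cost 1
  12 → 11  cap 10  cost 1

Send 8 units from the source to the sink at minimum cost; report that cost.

Minimum cost for 8 units: 152

shortest-cost path #1: 1→3→12→2→10 push 3 @ unit cost 12 (adds 36)
shortest-cost path #2: 1→5→12→2→10 push 1 @ unit cost 20 (adds 20)
shortest-cost path #3: 1→5→12→0→10 push 2 @ unit cost 24 (adds 48)
shortest-cost path #4: 1→8→3→7→0→10 push 2 @ unit cost 24 (adds 48)
total cost = 152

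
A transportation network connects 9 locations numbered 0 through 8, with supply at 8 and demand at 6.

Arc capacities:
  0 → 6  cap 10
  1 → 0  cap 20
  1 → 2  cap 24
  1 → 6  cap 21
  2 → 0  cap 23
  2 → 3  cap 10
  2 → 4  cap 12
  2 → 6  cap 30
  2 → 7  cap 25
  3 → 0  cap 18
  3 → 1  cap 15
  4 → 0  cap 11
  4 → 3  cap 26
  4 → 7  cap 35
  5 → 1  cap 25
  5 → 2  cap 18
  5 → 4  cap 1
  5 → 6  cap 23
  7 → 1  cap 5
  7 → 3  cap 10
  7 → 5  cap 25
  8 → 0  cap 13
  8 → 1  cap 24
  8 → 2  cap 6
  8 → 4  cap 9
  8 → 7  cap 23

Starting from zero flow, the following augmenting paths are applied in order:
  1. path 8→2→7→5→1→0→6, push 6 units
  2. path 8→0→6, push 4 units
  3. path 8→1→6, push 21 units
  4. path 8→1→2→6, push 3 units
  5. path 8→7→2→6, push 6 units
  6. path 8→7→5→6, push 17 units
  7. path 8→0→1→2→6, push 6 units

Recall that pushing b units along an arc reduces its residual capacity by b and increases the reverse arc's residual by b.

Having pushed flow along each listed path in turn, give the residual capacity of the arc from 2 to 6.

Residual capacity of (2,6): 15

after path 1 (8→2→7→5→1→0→6, push 6): res(2,6)=30
after path 2 (8→0→6, push 4): res(2,6)=30
after path 3 (8→1→6, push 21): res(2,6)=30
after path 4 (8→1→2→6, push 3): res(2,6)=27
after path 5 (8→7→2→6, push 6): res(2,6)=21
after path 6 (8→7→5→6, push 17): res(2,6)=21
after path 7 (8→0→1→2→6, push 6): res(2,6)=15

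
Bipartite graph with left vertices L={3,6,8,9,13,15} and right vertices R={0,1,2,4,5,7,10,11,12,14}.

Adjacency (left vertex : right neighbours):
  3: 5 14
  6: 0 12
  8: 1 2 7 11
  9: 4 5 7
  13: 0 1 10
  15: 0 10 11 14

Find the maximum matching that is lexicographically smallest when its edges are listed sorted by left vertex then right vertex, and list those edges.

Lex-smallest maximum matching: {(3,5), (6,0), (8,1), (9,4), (13,10), (15,11)}

|M| = 6 (so the lex-smallest maximum matching has 6 edges)
process left vertices in ascending order; for each, take the smallest-labelled available neighbour that still permits 6 edges overall, or leave it unmatched if none does
lex-smallest matching: {3-5, 6-0, 8-1, 9-4, 13-10, 15-11}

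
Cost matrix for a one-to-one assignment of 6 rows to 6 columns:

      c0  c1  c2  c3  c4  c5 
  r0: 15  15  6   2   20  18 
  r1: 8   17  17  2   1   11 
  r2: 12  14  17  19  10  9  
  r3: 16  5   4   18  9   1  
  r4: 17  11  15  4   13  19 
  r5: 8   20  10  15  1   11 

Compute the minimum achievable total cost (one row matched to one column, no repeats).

one of 3 optimal assignments: row0→col2 (cost 6), row1→col0 (cost 8), row2→col5 (cost 9), row3→col1 (cost 5), row4→col3 (cost 4), row5→col4 (cost 1)
total = 6 + 8 + 9 + 5 + 4 + 1 = 33

Minimum assignment cost: 33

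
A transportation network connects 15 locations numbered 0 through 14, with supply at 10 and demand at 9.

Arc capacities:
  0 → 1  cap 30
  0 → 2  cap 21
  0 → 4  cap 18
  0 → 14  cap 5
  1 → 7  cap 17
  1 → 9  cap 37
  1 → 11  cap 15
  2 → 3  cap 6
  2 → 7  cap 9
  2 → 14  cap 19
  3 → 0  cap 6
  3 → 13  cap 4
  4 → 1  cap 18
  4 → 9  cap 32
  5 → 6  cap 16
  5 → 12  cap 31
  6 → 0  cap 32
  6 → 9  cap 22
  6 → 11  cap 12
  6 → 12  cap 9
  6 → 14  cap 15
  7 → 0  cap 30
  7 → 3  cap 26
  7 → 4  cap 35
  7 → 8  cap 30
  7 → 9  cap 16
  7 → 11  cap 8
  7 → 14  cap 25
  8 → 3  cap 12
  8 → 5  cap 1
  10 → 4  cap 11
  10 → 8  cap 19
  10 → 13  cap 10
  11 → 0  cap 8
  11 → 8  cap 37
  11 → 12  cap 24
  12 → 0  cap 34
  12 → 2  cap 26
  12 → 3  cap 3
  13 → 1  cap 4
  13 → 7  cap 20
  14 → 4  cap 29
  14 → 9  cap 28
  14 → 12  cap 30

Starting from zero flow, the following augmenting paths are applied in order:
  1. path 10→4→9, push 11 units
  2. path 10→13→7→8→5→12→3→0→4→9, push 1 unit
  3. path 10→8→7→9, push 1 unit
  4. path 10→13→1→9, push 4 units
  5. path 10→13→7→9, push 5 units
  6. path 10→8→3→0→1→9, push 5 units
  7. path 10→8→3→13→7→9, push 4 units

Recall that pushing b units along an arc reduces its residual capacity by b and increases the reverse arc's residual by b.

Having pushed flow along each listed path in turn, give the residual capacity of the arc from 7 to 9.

Residual capacity of (7,9): 6

after path 1 (10→4→9, push 11): res(7,9)=16
after path 2 (10→13→7→8→5→12→3→0→4→9, push 1): res(7,9)=16
after path 3 (10→8→7→9, push 1): res(7,9)=15
after path 4 (10→13→1→9, push 4): res(7,9)=15
after path 5 (10→13→7→9, push 5): res(7,9)=10
after path 6 (10→8→3→0→1→9, push 5): res(7,9)=10
after path 7 (10→8→3→13→7→9, push 4): res(7,9)=6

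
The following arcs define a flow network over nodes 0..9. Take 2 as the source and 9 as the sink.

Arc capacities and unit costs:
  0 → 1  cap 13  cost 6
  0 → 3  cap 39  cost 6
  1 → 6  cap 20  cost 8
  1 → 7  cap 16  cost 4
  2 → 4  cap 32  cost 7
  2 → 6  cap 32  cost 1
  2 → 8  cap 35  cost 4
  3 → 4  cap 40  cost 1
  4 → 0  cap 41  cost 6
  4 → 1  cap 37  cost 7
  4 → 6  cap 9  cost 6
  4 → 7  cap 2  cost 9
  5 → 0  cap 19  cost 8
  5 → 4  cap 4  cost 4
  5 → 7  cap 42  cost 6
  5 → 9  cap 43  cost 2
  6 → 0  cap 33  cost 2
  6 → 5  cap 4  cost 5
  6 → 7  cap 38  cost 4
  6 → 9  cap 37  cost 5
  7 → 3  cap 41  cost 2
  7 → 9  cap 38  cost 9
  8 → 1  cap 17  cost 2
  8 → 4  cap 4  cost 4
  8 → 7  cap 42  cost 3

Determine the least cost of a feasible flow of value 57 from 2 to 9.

shortest-cost path #1: 2→6→9 push 32 @ unit cost 6 (adds 192)
shortest-cost path #2: 2→8→7→9 push 25 @ unit cost 16 (adds 400)
total cost = 592

Minimum cost for 57 units: 592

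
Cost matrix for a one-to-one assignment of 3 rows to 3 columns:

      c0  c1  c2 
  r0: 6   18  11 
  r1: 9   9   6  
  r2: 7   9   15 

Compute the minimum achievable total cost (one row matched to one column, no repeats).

Minimum assignment cost: 21

optimal assignment: row0→col0 (cost 6), row1→col2 (cost 6), row2→col1 (cost 9)
total = 6 + 6 + 9 = 21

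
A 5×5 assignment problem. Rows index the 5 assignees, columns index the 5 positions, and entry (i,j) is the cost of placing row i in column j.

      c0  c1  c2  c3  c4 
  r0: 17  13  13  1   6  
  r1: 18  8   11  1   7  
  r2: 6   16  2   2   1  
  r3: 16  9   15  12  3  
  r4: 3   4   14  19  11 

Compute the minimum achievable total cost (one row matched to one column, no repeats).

Minimum assignment cost: 17

optimal assignment: row0→col3 (cost 1), row1→col1 (cost 8), row2→col2 (cost 2), row3→col4 (cost 3), row4→col0 (cost 3)
total = 1 + 8 + 2 + 3 + 3 = 17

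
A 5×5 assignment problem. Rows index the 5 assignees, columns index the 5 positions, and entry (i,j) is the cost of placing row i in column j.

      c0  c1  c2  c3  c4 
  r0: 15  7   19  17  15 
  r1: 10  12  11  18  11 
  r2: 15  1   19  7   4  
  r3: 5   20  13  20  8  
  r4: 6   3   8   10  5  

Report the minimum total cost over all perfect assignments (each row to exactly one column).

Minimum assignment cost: 35

optimal assignment: row0→col1 (cost 7), row1→col2 (cost 11), row2→col3 (cost 7), row3→col0 (cost 5), row4→col4 (cost 5)
total = 7 + 11 + 7 + 5 + 5 = 35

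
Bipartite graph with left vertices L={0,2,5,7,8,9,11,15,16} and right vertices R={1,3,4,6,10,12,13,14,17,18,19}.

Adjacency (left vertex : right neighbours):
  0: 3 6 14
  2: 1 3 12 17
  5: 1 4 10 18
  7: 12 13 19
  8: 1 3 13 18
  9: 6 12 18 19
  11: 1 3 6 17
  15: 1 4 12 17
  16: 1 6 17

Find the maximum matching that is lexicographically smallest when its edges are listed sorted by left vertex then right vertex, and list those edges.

|M| = 9 (so the lex-smallest maximum matching has 9 edges)
process left vertices in ascending order; for each, take the smallest-labelled available neighbour that still permits 9 edges overall, or leave it unmatched if none does
lex-smallest matching: {0-3, 2-1, 5-4, 7-13, 8-18, 9-19, 11-6, 15-12, 16-17}

Lex-smallest maximum matching: {(0,3), (2,1), (5,4), (7,13), (8,18), (9,19), (11,6), (15,12), (16,17)}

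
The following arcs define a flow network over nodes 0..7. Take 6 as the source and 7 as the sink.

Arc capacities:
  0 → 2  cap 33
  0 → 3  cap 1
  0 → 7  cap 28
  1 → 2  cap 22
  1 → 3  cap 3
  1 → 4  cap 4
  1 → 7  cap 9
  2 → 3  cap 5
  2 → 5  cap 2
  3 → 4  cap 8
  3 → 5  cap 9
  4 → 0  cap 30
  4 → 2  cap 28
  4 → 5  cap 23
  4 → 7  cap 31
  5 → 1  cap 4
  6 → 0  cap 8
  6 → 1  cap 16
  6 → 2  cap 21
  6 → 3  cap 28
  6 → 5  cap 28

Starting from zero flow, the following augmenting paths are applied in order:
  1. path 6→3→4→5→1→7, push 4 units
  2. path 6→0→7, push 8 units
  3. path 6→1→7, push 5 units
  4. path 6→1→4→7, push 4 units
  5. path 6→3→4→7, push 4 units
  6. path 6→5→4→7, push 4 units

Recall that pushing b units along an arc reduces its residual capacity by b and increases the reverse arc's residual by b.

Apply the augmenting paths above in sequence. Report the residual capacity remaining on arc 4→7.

Residual capacity of (4,7): 19

after path 1 (6→3→4→5→1→7, push 4): res(4,7)=31
after path 2 (6→0→7, push 8): res(4,7)=31
after path 3 (6→1→7, push 5): res(4,7)=31
after path 4 (6→1→4→7, push 4): res(4,7)=27
after path 5 (6→3→4→7, push 4): res(4,7)=23
after path 6 (6→5→4→7, push 4): res(4,7)=19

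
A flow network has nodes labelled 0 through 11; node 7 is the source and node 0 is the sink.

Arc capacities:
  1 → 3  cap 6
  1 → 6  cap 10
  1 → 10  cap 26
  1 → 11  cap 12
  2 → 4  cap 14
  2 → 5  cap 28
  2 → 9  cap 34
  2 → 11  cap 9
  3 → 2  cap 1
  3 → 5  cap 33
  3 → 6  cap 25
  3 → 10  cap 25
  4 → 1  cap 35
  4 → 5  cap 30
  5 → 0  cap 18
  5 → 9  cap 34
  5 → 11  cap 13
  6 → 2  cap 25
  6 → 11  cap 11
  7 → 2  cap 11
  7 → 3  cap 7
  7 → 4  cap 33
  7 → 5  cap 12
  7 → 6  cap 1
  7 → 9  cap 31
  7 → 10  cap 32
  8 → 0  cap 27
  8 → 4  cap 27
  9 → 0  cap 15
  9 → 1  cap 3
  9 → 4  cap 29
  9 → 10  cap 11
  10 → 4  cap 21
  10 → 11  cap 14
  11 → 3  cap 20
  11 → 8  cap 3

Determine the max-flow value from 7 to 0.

Maximum flow value: 36

augment #1: 7→5→0 bottleneck 12, total now 12
augment #2: 7→9→0 bottleneck 15, total now 27
augment #3: 7→2→5→0 bottleneck 6, total now 33
augment #4: 7→2→11→8→0 bottleneck 3, total now 36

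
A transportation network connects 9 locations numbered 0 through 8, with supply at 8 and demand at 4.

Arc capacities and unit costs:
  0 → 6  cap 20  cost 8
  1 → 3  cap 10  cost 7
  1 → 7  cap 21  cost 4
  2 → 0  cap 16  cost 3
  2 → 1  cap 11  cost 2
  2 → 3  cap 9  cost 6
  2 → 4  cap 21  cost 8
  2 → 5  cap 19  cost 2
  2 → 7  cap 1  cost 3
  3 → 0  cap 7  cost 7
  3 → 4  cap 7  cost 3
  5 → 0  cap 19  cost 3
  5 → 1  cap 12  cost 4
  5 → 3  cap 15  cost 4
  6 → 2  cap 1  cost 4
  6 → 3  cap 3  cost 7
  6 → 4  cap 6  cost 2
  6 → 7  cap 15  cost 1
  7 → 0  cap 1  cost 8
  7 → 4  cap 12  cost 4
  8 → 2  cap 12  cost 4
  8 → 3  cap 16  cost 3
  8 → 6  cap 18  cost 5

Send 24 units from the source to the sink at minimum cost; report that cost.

shortest-cost path #1: 8→3→4 push 7 @ unit cost 6 (adds 42)
shortest-cost path #2: 8→6→4 push 6 @ unit cost 7 (adds 42)
shortest-cost path #3: 8→6→7→4 push 11 @ unit cost 10 (adds 110)
total cost = 194

Minimum cost for 24 units: 194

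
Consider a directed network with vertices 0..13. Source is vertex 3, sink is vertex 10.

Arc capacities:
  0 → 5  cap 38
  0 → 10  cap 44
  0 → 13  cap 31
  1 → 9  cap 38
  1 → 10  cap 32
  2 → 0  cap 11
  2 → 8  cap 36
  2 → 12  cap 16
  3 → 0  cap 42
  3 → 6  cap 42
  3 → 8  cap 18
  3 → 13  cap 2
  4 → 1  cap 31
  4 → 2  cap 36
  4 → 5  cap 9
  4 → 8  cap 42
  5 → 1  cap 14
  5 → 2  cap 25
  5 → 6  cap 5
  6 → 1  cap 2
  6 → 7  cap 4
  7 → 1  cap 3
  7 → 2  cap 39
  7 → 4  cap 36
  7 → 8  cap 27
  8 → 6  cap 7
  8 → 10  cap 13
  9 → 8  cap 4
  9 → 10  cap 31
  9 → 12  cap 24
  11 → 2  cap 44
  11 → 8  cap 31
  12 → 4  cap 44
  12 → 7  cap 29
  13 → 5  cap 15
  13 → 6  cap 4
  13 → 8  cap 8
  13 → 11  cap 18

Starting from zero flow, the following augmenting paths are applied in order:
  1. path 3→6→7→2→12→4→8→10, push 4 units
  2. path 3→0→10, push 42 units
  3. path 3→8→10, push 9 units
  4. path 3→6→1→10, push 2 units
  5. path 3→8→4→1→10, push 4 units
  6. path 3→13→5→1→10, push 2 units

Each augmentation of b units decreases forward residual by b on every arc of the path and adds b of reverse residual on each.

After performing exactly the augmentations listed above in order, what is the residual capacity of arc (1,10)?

after path 1 (3→6→7→2→12→4→8→10, push 4): res(1,10)=32
after path 2 (3→0→10, push 42): res(1,10)=32
after path 3 (3→8→10, push 9): res(1,10)=32
after path 4 (3→6→1→10, push 2): res(1,10)=30
after path 5 (3→8→4→1→10, push 4): res(1,10)=26
after path 6 (3→13→5→1→10, push 2): res(1,10)=24

Residual capacity of (1,10): 24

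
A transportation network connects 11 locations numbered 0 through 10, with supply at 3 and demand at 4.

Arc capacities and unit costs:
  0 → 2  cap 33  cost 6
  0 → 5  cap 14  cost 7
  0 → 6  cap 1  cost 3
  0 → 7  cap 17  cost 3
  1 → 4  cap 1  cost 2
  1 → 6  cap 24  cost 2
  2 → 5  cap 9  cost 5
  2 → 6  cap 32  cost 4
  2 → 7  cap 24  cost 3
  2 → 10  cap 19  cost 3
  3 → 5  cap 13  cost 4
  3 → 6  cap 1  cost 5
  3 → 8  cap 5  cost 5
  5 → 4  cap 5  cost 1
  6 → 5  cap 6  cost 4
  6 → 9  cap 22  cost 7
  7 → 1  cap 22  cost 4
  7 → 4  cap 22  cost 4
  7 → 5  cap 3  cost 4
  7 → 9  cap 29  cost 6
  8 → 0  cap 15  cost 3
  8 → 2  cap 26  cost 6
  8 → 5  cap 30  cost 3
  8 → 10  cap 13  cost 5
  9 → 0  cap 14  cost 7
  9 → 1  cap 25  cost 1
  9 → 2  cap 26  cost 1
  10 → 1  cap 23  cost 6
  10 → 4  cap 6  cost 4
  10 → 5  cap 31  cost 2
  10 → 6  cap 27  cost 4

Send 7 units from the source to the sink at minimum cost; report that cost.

shortest-cost path #1: 3→5→4 push 5 @ unit cost 5 (adds 25)
shortest-cost path #2: 3→8→10→4 push 2 @ unit cost 14 (adds 28)
total cost = 53

Minimum cost for 7 units: 53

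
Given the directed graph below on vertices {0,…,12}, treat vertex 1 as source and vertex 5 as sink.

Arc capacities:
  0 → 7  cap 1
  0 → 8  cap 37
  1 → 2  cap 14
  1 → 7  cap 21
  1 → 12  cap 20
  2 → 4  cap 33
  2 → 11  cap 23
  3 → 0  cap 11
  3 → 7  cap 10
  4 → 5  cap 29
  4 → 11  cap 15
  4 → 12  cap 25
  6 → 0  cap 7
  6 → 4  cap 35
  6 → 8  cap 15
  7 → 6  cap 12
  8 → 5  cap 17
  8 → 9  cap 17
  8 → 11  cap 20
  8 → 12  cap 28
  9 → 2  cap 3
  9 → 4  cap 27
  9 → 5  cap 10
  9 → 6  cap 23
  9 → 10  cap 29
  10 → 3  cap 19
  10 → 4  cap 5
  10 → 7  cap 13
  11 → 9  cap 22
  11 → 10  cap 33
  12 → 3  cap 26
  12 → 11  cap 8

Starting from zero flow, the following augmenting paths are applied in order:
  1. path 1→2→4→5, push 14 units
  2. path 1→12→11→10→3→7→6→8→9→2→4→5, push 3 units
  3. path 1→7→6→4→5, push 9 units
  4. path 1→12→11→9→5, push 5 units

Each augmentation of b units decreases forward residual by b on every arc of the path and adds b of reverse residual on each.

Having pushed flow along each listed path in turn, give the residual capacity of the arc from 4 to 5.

Residual capacity of (4,5): 3

after path 1 (1→2→4→5, push 14): res(4,5)=15
after path 2 (1→12→11→10→3→7→6→8→9→2→4→5, push 3): res(4,5)=12
after path 3 (1→7→6→4→5, push 9): res(4,5)=3
after path 4 (1→12→11→9→5, push 5): res(4,5)=3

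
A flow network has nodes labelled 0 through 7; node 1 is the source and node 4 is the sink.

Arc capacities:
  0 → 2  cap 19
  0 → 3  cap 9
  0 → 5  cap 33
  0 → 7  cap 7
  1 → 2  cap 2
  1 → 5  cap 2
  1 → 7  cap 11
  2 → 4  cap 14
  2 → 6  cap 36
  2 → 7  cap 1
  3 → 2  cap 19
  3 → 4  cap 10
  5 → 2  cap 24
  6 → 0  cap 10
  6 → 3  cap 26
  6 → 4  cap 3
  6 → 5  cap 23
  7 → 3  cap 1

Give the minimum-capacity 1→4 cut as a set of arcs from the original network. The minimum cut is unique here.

Min-cut arcs: {(1,2), (1,5), (7,3)} (total capacity 5)

augment #1: 1→2→4 push 2
augment #2: 1→5→2→4 push 2
augment #3: 1→7→3→4 push 1
max flow = 5; residual-reachable set from 1 gives S-side
cut edges (S→T): {(1,2), (1,5), (7,3)} total cap 5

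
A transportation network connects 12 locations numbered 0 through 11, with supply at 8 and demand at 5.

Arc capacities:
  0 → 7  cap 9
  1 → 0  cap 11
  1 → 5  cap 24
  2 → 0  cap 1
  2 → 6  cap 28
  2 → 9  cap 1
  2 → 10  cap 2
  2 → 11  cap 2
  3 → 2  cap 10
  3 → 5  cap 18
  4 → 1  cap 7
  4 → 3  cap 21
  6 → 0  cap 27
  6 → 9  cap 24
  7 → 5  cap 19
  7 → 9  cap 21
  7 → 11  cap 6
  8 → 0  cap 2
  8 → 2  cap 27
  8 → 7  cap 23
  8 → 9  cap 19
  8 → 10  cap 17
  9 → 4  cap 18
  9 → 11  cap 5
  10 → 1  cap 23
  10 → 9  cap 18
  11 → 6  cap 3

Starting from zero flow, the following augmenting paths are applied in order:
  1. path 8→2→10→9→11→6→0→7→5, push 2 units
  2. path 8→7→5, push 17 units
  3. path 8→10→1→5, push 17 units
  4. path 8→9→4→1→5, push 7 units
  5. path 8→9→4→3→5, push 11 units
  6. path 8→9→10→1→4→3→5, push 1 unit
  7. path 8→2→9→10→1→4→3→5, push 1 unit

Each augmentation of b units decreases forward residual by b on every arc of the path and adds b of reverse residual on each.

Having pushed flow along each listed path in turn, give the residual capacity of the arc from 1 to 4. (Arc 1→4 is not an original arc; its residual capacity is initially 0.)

Residual capacity of (1,4): 5

after path 1 (8→2→10→9→11→6→0→7→5, push 2): res(1,4)=0
after path 2 (8→7→5, push 17): res(1,4)=0
after path 3 (8→10→1→5, push 17): res(1,4)=0
after path 4 (8→9→4→1→5, push 7): res(1,4)=7
after path 5 (8→9→4→3→5, push 11): res(1,4)=7
after path 6 (8→9→10→1→4→3→5, push 1): res(1,4)=6
after path 7 (8→2→9→10→1→4→3→5, push 1): res(1,4)=5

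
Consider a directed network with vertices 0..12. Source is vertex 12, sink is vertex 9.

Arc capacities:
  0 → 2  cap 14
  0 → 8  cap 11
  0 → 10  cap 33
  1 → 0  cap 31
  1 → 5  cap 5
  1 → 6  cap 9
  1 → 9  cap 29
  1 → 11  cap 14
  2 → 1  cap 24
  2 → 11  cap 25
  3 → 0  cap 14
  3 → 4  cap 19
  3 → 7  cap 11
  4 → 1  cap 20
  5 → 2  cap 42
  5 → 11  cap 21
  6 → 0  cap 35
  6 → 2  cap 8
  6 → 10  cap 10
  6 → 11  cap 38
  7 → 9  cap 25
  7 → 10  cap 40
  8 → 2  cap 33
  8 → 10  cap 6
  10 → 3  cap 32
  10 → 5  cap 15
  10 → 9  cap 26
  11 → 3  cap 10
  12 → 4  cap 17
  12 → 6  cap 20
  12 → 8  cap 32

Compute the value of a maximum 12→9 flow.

Maximum flow value: 66

augment #1: 12→4→1→9 bottleneck 17, total now 17
augment #2: 12→6→10→9 bottleneck 10, total now 27
augment #3: 12→8→10→9 bottleneck 6, total now 33
augment #4: 12→6→0→10→9 bottleneck 10, total now 43
augment #5: 12→8→2→1→9 bottleneck 12, total now 55
augment #6: 12→8→2→11→3→7→9 bottleneck 10, total now 65
augment #7: 12→8→2→1→0→10→3→7→9 bottleneck 1, total now 66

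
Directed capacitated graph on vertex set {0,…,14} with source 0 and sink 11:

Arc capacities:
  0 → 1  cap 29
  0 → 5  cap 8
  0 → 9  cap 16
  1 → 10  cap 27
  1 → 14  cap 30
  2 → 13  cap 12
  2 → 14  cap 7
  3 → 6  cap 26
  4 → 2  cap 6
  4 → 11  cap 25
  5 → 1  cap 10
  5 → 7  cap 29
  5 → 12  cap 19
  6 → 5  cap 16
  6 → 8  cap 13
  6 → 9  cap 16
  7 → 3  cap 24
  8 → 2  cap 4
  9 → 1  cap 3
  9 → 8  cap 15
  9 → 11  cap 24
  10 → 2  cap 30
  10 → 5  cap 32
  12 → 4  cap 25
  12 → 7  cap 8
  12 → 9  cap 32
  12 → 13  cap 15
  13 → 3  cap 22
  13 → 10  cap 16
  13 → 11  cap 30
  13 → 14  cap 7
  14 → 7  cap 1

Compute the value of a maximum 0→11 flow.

augment #1: 0→9→11 bottleneck 16, total now 16
augment #2: 0→5→12→4→11 bottleneck 8, total now 24
augment #3: 0→1→10→2→13→11 bottleneck 12, total now 36
augment #4: 0→1→10→5→12→4→11 bottleneck 11, total now 47
augment #5: 0→1→14→7→3→6→9→11 bottleneck 1, total now 48
augment #6: 0→1→10→5→7→3→6→9→11 bottleneck 4, total now 52

Maximum flow value: 52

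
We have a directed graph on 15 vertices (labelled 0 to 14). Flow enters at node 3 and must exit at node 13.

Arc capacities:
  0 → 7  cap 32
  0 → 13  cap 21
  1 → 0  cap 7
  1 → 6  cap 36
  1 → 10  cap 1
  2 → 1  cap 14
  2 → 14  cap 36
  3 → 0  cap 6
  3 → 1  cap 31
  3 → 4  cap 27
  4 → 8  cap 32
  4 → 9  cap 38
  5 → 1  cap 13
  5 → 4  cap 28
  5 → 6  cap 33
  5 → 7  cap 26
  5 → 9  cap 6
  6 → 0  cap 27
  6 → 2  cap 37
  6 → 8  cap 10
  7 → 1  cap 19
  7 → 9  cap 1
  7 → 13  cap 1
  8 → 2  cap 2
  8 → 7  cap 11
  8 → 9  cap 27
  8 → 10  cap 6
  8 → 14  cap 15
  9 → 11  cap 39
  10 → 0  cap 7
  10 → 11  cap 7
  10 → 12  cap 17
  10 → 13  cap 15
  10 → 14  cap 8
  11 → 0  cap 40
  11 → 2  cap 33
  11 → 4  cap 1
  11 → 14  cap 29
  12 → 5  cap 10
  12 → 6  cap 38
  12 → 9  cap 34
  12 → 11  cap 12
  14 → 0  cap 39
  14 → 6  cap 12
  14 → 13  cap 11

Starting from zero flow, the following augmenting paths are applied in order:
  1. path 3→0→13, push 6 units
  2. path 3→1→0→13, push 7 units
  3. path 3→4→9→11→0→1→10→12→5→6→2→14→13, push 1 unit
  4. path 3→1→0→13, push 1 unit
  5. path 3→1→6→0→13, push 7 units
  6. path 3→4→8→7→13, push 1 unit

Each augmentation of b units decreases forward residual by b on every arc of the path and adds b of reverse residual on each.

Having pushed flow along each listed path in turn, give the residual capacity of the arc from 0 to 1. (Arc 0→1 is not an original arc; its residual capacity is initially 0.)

Residual capacity of (0,1): 7

after path 1 (3→0→13, push 6): res(0,1)=0
after path 2 (3→1→0→13, push 7): res(0,1)=7
after path 3 (3→4→9→11→0→1→10→12→5→6→2→14→13, push 1): res(0,1)=6
after path 4 (3→1→0→13, push 1): res(0,1)=7
after path 5 (3→1→6→0→13, push 7): res(0,1)=7
after path 6 (3→4→8→7→13, push 1): res(0,1)=7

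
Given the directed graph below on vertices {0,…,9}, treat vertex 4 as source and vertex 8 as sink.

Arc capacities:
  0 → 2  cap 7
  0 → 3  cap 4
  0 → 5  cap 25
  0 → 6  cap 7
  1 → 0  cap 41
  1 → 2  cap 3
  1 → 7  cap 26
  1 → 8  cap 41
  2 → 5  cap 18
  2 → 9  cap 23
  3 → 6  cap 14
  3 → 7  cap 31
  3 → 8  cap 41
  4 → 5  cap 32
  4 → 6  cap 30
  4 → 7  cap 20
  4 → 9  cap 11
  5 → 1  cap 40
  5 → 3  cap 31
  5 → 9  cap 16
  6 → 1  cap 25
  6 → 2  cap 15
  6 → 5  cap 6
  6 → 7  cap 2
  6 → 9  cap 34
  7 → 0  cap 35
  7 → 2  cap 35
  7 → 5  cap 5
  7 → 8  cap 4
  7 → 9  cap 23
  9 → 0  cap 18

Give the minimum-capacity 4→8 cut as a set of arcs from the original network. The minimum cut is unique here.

Min-cut arcs: {(0,3), (1,8), (5,3), (7,8)} (total capacity 80)

augment #1: 4→7→8 push 4
augment #2: 4→5→1→8 push 32
augment #3: 4→6→1→8 push 9
augment #4: 4→6→5→3→8 push 6
augment #5: 4→7→0→3→8 push 4
augment #6: 4→7→5→3→8 push 5
augment #7: 4→6→1→5→3→8 push 15
augment #8: 4→7→0→5→3→8 push 5
max flow = 80; residual-reachable set from 4 gives S-side
cut edges (S→T): {(0,3), (1,8), (5,3), (7,8)} total cap 80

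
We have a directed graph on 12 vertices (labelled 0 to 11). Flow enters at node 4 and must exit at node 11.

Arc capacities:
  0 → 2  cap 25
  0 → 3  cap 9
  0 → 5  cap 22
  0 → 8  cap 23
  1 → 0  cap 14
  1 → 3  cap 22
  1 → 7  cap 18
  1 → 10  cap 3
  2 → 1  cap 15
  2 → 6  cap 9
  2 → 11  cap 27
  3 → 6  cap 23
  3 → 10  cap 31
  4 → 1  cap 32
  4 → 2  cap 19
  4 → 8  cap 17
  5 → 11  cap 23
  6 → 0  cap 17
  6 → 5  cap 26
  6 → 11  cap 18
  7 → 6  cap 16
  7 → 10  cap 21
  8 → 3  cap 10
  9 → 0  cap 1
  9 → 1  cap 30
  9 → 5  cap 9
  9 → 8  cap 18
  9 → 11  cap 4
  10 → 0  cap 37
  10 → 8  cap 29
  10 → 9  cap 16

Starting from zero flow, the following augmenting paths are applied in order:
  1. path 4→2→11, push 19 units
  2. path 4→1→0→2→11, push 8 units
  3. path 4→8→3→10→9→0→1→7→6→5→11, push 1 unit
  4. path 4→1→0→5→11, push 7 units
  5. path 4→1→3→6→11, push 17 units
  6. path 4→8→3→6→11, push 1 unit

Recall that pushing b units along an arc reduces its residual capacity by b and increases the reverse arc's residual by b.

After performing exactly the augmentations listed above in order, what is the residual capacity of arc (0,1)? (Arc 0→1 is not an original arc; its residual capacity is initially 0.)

Residual capacity of (0,1): 14

after path 1 (4→2→11, push 19): res(0,1)=0
after path 2 (4→1→0→2→11, push 8): res(0,1)=8
after path 3 (4→8→3→10→9→0→1→7→6→5→11, push 1): res(0,1)=7
after path 4 (4→1→0→5→11, push 7): res(0,1)=14
after path 5 (4→1→3→6→11, push 17): res(0,1)=14
after path 6 (4→8→3→6→11, push 1): res(0,1)=14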